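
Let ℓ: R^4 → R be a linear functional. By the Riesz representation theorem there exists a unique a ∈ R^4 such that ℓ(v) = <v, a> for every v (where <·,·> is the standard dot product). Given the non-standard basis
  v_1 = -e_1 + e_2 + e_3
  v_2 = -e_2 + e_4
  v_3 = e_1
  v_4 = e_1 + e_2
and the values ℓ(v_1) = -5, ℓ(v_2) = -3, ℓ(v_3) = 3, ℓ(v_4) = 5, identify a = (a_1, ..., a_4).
a = (3, 2, -4, -1)

Write a = (a_1, ..., a_4) in the standard basis. For each basis vector v_i, ℓ(v_i) = <v_i, a> is a linear equation in the a_j's. Collect the n equations into a matrix system V a = ℓ, where row i of V is v_i (expressed in the standard basis). Since V is invertible (lower-triangular with 1s on the diagonal, up to permutation), solve by back-substitution:
  V =
[[-1, 1, 1, 0],
 [0, -1, 0, 1],
 [1, 0, 0, 0],
 [1, 1, 0, 0]]
  V a = (-5, -3, 3, 5)
Solving gives a = (3, 2, -4, -1).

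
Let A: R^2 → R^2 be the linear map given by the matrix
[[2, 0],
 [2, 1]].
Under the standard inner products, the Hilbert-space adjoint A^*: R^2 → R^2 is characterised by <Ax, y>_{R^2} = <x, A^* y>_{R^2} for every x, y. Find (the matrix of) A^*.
A^* = A^T =
[[2, 2],
 [0, 1]]

For real matrices with standard dot products, the defining identity <Ax, y> = <x, A^* y> gives (Ax)^T y = x^T (A^*) y, i.e. x^T A^T y = x^T (A^*) y. Since this holds for all x, y, we must have A^* = A^T. Therefore
A^* =
[[2, 2],
 [0, 1]].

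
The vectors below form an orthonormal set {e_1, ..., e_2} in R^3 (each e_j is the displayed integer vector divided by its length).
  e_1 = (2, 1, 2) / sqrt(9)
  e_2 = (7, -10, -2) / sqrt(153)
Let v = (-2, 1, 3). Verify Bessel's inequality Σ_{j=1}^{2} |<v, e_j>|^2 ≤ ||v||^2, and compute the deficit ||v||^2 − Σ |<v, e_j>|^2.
Σ |<v, e_j>|^2 = 117/17; ||v||^2 = 14; deficit = 121/17

Write each e_j = u_j / sqrt(<u_j, u_j>) where u_j is the displayed integer vector. Then <v, e_j> = <v, u_j> / sqrt(<u_j, u_j>), so |<v, e_j>|^2 = <v, u_j>^2 / <u_j, u_j>.
Coefficients: <v, e_1> = 3/sqrt(9), <v, e_2> = -30/sqrt(153).
Square and sum: Σ |<v, e_j>|^2 = 117/17.
Compute ||v||^2 = v·v = 14.
Deficit = 14 − 117/17 = 121/17 ≥ 0, confirming Bessel's inequality. (The deficit equals ||v − Σ <v,e_j> e_j||^2, the squared distance from v to span{e_j}.)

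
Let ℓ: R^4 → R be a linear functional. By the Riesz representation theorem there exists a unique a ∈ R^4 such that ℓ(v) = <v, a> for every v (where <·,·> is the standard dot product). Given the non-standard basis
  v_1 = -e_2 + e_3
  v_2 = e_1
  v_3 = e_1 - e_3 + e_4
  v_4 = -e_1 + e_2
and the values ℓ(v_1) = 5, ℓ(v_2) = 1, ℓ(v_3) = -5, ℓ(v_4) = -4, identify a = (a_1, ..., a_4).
a = (1, -3, 2, -4)

Write a = (a_1, ..., a_4) in the standard basis. For each basis vector v_i, ℓ(v_i) = <v_i, a> is a linear equation in the a_j's. Collect the n equations into a matrix system V a = ℓ, where row i of V is v_i (expressed in the standard basis). Since V is invertible (lower-triangular with 1s on the diagonal, up to permutation), solve by back-substitution:
  V =
[[0, -1, 1, 0],
 [1, 0, 0, 0],
 [1, 0, -1, 1],
 [-1, 1, 0, 0]]
  V a = (5, 1, -5, -4)
Solving gives a = (1, -3, 2, -4).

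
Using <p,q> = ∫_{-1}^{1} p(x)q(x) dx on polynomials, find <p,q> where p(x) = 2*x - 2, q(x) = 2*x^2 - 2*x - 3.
<p,q> = 20/3

Expand the product: p(x)·q(x) = 4*x^3 - 8*x^2 - 2*x + 6.
∫_{-1}^{1} of each monomial x^k gives [2/(k+1) if k even, 0 if k odd]. Integrating term-by-term (or equivalently evaluating the antiderivative F(x) = x^4 - 8*x^3/3 - x^2 + 6*x at the endpoints):
  F(1) − F(−1) = 10/3 − (-10/3) = 20/3.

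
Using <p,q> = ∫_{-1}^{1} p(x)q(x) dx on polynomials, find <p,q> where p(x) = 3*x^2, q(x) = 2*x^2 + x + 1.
<p,q> = 22/5

Expand the product: p(x)·q(x) = 6*x^4 + 3*x^3 + 3*x^2.
∫_{-1}^{1} of each monomial x^k gives [2/(k+1) if k even, 0 if k odd]. Integrating term-by-term (or equivalently evaluating the antiderivative F(x) = 6*x^5/5 + 3*x^4/4 + x^3 at the endpoints):
  F(1) − F(−1) = 59/20 − (-29/20) = 22/5.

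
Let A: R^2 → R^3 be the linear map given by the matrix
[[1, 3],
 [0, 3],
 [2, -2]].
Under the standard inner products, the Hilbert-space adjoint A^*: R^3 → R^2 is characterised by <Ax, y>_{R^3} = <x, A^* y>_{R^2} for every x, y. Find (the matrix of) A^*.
A^* = A^T =
[[1, 0, 2],
 [3, 3, -2]]

For real matrices with standard dot products, the defining identity <Ax, y> = <x, A^* y> gives (Ax)^T y = x^T (A^*) y, i.e. x^T A^T y = x^T (A^*) y. Since this holds for all x, y, we must have A^* = A^T. Therefore
A^* =
[[1, 0, 2],
 [3, 3, -2]].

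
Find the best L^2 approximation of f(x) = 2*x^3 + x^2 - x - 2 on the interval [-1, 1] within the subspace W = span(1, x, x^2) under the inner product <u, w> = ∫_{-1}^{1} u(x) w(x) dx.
g(x) = x^2 + x/5 - 2

The best approximation g ∈ W is the orthogonal projection of f onto W. Writing g = a_0 + a_1 x + a_2 x^2, the coefficients solve the normal equations G · a = b where
  G_{ij} = <φ_i, φ_j> and b_i = <f, φ_i>, with φ_0 = 1, φ_1 = x, φ_2 = x^2.
G =
  [2, 0, 2/3]
  [0, 2/3, 0]
  [2/3, 0, 2/5],
b = (-10/3, 2/15, -14/15).
Solving gives a_0 = -2, a_1 = 1/5, a_2 = 1, so
  g(x) = x^2 + x/5 - 2.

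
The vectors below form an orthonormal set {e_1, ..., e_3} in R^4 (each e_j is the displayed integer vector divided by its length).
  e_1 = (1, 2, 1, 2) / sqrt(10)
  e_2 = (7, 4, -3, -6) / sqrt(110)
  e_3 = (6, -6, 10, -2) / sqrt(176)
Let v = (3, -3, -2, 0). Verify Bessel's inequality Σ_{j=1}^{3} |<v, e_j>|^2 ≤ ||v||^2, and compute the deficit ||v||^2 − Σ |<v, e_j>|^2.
Σ |<v, e_j>|^2 = 6; ||v||^2 = 22; deficit = 16

Write each e_j = u_j / sqrt(<u_j, u_j>) where u_j is the displayed integer vector. Then <v, e_j> = <v, u_j> / sqrt(<u_j, u_j>), so |<v, e_j>|^2 = <v, u_j>^2 / <u_j, u_j>.
Coefficients: <v, e_1> = -5/sqrt(10), <v, e_2> = 15/sqrt(110), <v, e_3> = 16/sqrt(176).
Square and sum: Σ |<v, e_j>|^2 = 6.
Compute ||v||^2 = v·v = 22.
Deficit = 22 − 6 = 16 ≥ 0, confirming Bessel's inequality. (The deficit equals ||v − Σ <v,e_j> e_j||^2, the squared distance from v to span{e_j}.)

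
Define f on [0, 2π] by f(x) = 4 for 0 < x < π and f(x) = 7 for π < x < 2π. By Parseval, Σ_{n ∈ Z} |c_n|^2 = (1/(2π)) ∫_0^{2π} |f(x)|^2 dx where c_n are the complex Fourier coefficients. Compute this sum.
Σ |c_n|^2 = 65/2

Parseval equates the L^2 energy of f (normalised by 1/(2π)) with the ℓ^2 sum of its Fourier coefficients: (1/(2π)) ∫_0^{2π} |f|^2 = Σ |c_n|^2.
Compute the left side: (1/(2π)) [∫_0^π 4^2 dx + ∫_π^{2π} 7^2 dx] = (1/(2π)) · (16π + 49π) = (16 + 49)/2 = 65/2.
So Σ_{n ∈ Z} |c_n|^2 = 65/2.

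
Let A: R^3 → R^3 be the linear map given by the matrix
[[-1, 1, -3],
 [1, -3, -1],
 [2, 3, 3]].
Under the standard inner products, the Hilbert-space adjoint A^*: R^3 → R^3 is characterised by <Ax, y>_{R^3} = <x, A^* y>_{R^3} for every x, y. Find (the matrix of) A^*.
A^* = A^T =
[[-1, 1, 2],
 [1, -3, 3],
 [-3, -1, 3]]

For real matrices with standard dot products, the defining identity <Ax, y> = <x, A^* y> gives (Ax)^T y = x^T (A^*) y, i.e. x^T A^T y = x^T (A^*) y. Since this holds for all x, y, we must have A^* = A^T. Therefore
A^* =
[[-1, 1, 2],
 [1, -3, 3],
 [-3, -1, 3]].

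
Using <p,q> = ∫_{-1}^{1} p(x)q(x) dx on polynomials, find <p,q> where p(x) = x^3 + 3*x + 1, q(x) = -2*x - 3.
<p,q> = -54/5

Expand the product: p(x)·q(x) = -2*x^4 - 3*x^3 - 6*x^2 - 11*x - 3.
∫_{-1}^{1} of each monomial x^k gives [2/(k+1) if k even, 0 if k odd]. Integrating term-by-term (or equivalently evaluating the antiderivative F(x) = -2*x^5/5 - 3*x^4/4 - 2*x^3 - 11*x^2/2 - 3*x at the endpoints):
  F(1) − F(−1) = -233/20 − (-17/20) = -54/5.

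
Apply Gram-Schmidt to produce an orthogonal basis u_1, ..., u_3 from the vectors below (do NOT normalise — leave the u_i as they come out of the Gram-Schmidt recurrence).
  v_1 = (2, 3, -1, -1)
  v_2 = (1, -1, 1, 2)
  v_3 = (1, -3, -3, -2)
Orthogonal basis:
  u_1 = (2, 3, -1, -1)
  u_2 = (23/15, -1/5, 11/15, 26/15)
  u_3 = (194/89, -242/89, -240/89, -98/89)

Apply the Gram-Schmidt recurrence
  u_1 = v_1
  u_i = v_i − Σ_{j<i} ((v_i · u_j) / (u_j · u_j)) · u_j.

Step by step this gives:
  u_1 = (2, 3, -1, -1)
  u_2 = (23/15, -1/5, 11/15, 26/15)
  u_3 = (194/89, -242/89, -240/89, -98/89)

Orthogonality check:
  u_2 · u_1 = 0 (should be 0)
  u_3 · u_1 = 0 (should be 0)
  u_3 · u_2 = 0 (should be 0)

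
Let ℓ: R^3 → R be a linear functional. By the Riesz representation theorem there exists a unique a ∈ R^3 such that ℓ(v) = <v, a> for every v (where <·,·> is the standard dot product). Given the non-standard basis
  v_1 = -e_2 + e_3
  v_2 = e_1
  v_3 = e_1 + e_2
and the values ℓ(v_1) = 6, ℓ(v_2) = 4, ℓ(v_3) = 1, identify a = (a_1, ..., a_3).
a = (4, -3, 3)

Write a = (a_1, ..., a_3) in the standard basis. For each basis vector v_i, ℓ(v_i) = <v_i, a> is a linear equation in the a_j's. Collect the n equations into a matrix system V a = ℓ, where row i of V is v_i (expressed in the standard basis). Since V is invertible (lower-triangular with 1s on the diagonal, up to permutation), solve by back-substitution:
  V =
[[0, -1, 1],
 [1, 0, 0],
 [1, 1, 0]]
  V a = (6, 4, 1)
Solving gives a = (4, -3, 3).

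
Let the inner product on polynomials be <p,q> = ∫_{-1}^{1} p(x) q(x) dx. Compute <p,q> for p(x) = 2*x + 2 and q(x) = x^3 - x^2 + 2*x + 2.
<p,q> = 152/15

Expand the product: p(x)·q(x) = 2*x^4 + 2*x^2 + 8*x + 4.
∫_{-1}^{1} of each monomial x^k gives [2/(k+1) if k even, 0 if k odd]. Integrating term-by-term (or equivalently evaluating the antiderivative F(x) = 2*x^5/5 + 2*x^3/3 + 4*x^2 + 4*x at the endpoints):
  F(1) − F(−1) = 136/15 − (-16/15) = 152/15.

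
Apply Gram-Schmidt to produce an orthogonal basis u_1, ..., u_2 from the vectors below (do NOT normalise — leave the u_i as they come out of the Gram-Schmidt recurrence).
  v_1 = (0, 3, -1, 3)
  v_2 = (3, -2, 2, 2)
Orthogonal basis:
  u_1 = (0, 3, -1, 3)
  u_2 = (3, -32/19, 36/19, 44/19)

Apply the Gram-Schmidt recurrence
  u_1 = v_1
  u_i = v_i − Σ_{j<i} ((v_i · u_j) / (u_j · u_j)) · u_j.

Step by step this gives:
  u_1 = (0, 3, -1, 3)
  u_2 = (3, -32/19, 36/19, 44/19)

Orthogonality check:
  u_2 · u_1 = 0 (should be 0)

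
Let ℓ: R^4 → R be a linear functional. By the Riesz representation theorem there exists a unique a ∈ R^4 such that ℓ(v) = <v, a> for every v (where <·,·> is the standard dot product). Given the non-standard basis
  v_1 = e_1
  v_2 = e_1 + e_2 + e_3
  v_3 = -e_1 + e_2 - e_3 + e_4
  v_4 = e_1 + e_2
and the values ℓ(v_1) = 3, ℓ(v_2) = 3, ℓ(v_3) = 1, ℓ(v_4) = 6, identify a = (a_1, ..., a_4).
a = (3, 3, -3, -2)

Write a = (a_1, ..., a_4) in the standard basis. For each basis vector v_i, ℓ(v_i) = <v_i, a> is a linear equation in the a_j's. Collect the n equations into a matrix system V a = ℓ, where row i of V is v_i (expressed in the standard basis). Since V is invertible (lower-triangular with 1s on the diagonal, up to permutation), solve by back-substitution:
  V =
[[1, 0, 0, 0],
 [1, 1, 1, 0],
 [-1, 1, -1, 1],
 [1, 1, 0, 0]]
  V a = (3, 3, 1, 6)
Solving gives a = (3, 3, -3, -2).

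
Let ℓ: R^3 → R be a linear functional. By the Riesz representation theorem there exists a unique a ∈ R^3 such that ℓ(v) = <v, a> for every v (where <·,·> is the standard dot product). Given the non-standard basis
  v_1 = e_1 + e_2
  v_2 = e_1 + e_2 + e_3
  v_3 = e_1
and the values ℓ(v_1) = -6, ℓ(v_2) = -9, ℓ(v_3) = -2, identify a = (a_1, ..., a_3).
a = (-2, -4, -3)

Write a = (a_1, ..., a_3) in the standard basis. For each basis vector v_i, ℓ(v_i) = <v_i, a> is a linear equation in the a_j's. Collect the n equations into a matrix system V a = ℓ, where row i of V is v_i (expressed in the standard basis). Since V is invertible (lower-triangular with 1s on the diagonal, up to permutation), solve by back-substitution:
  V =
[[1, 1, 0],
 [1, 1, 1],
 [1, 0, 0]]
  V a = (-6, -9, -2)
Solving gives a = (-2, -4, -3).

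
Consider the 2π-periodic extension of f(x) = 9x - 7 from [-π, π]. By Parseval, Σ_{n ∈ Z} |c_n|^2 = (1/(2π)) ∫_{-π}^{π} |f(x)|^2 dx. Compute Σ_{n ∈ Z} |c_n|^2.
Σ |c_n|^2 = 27π^2 + 49

Expand and integrate term by term over [-π, π]:
  ∫ (9x)^2 dx = 81·(2π^3/3); ∫ 2·9·(-7)·x dx = 0 (odd integrand); ∫ (-7)^2 dx = 49·2π.
So (1/(2π)) ∫_{-π}^{π} (9x - 7)^2 dx = 81π^2/3 + 49 = 27π^2 + 49.
Parseval ⇒ Σ |c_n|^2 = 27π^2 + 49.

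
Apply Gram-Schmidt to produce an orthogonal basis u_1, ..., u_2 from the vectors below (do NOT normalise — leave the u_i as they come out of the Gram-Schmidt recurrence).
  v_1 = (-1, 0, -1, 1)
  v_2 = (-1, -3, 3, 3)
Orthogonal basis:
  u_1 = (-1, 0, -1, 1)
  u_2 = (-2/3, -3, 10/3, 8/3)

Apply the Gram-Schmidt recurrence
  u_1 = v_1
  u_i = v_i − Σ_{j<i} ((v_i · u_j) / (u_j · u_j)) · u_j.

Step by step this gives:
  u_1 = (-1, 0, -1, 1)
  u_2 = (-2/3, -3, 10/3, 8/3)

Orthogonality check:
  u_2 · u_1 = 0 (should be 0)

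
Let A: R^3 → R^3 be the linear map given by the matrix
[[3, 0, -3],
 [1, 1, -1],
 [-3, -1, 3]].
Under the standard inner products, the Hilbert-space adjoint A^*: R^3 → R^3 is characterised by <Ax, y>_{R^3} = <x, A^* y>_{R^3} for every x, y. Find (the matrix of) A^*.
A^* = A^T =
[[3, 1, -3],
 [0, 1, -1],
 [-3, -1, 3]]

For real matrices with standard dot products, the defining identity <Ax, y> = <x, A^* y> gives (Ax)^T y = x^T (A^*) y, i.e. x^T A^T y = x^T (A^*) y. Since this holds for all x, y, we must have A^* = A^T. Therefore
A^* =
[[3, 1, -3],
 [0, 1, -1],
 [-3, -1, 3]].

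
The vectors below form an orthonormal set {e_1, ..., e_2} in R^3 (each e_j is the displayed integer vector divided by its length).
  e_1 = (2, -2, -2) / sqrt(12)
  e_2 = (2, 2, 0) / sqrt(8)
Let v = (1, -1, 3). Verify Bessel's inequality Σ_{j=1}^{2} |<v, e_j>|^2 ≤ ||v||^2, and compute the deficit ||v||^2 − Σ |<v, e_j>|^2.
Σ |<v, e_j>|^2 = 1/3; ||v||^2 = 11; deficit = 32/3

Write each e_j = u_j / sqrt(<u_j, u_j>) where u_j is the displayed integer vector. Then <v, e_j> = <v, u_j> / sqrt(<u_j, u_j>), so |<v, e_j>|^2 = <v, u_j>^2 / <u_j, u_j>.
Coefficients: <v, e_1> = -2/sqrt(12), <v, e_2> = 0/sqrt(8).
Square and sum: Σ |<v, e_j>|^2 = 1/3.
Compute ||v||^2 = v·v = 11.
Deficit = 11 − 1/3 = 32/3 ≥ 0, confirming Bessel's inequality. (The deficit equals ||v − Σ <v,e_j> e_j||^2, the squared distance from v to span{e_j}.)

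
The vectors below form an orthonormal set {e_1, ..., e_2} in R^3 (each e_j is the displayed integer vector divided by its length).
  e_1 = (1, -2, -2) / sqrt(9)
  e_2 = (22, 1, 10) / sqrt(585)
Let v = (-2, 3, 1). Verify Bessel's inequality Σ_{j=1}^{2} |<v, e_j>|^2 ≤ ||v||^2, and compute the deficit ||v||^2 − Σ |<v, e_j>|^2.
Σ |<v, e_j>|^2 = 829/65; ||v||^2 = 14; deficit = 81/65

Write each e_j = u_j / sqrt(<u_j, u_j>) where u_j is the displayed integer vector. Then <v, e_j> = <v, u_j> / sqrt(<u_j, u_j>), so |<v, e_j>|^2 = <v, u_j>^2 / <u_j, u_j>.
Coefficients: <v, e_1> = -10/sqrt(9), <v, e_2> = -31/sqrt(585).
Square and sum: Σ |<v, e_j>|^2 = 829/65.
Compute ||v||^2 = v·v = 14.
Deficit = 14 − 829/65 = 81/65 ≥ 0, confirming Bessel's inequality. (The deficit equals ||v − Σ <v,e_j> e_j||^2, the squared distance from v to span{e_j}.)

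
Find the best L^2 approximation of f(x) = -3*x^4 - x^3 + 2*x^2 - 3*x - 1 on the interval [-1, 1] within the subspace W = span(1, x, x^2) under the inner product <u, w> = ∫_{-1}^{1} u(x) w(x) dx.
g(x) = -4*x^2/7 - 18*x/5 - 26/35

The best approximation g ∈ W is the orthogonal projection of f onto W. Writing g = a_0 + a_1 x + a_2 x^2, the coefficients solve the normal equations G · a = b where
  G_{ij} = <φ_i, φ_j> and b_i = <f, φ_i>, with φ_0 = 1, φ_1 = x, φ_2 = x^2.
G =
  [2, 0, 2/3]
  [0, 2/3, 0]
  [2/3, 0, 2/5],
b = (-28/15, -12/5, -76/105).
Solving gives a_0 = -26/35, a_1 = -18/5, a_2 = -4/7, so
  g(x) = -4*x^2/7 - 18*x/5 - 26/35.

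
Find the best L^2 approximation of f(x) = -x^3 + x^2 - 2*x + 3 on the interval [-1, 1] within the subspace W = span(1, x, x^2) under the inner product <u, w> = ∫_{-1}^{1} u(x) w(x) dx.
g(x) = x^2 - 13*x/5 + 3

The best approximation g ∈ W is the orthogonal projection of f onto W. Writing g = a_0 + a_1 x + a_2 x^2, the coefficients solve the normal equations G · a = b where
  G_{ij} = <φ_i, φ_j> and b_i = <f, φ_i>, with φ_0 = 1, φ_1 = x, φ_2 = x^2.
G =
  [2, 0, 2/3]
  [0, 2/3, 0]
  [2/3, 0, 2/5],
b = (20/3, -26/15, 12/5).
Solving gives a_0 = 3, a_1 = -13/5, a_2 = 1, so
  g(x) = x^2 - 13*x/5 + 3.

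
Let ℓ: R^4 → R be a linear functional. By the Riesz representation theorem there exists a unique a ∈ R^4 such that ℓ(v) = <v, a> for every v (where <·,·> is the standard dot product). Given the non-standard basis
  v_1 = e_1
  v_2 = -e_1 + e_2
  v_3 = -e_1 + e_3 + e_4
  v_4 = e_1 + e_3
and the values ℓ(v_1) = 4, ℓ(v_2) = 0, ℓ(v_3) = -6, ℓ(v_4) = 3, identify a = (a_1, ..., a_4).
a = (4, 4, -1, -1)

Write a = (a_1, ..., a_4) in the standard basis. For each basis vector v_i, ℓ(v_i) = <v_i, a> is a linear equation in the a_j's. Collect the n equations into a matrix system V a = ℓ, where row i of V is v_i (expressed in the standard basis). Since V is invertible (lower-triangular with 1s on the diagonal, up to permutation), solve by back-substitution:
  V =
[[1, 0, 0, 0],
 [-1, 1, 0, 0],
 [-1, 0, 1, 1],
 [1, 0, 1, 0]]
  V a = (4, 0, -6, 3)
Solving gives a = (4, 4, -1, -1).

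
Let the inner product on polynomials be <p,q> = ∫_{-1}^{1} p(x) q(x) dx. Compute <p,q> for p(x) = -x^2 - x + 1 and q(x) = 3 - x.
<p,q> = 14/3

Expand the product: p(x)·q(x) = x^3 - 2*x^2 - 4*x + 3.
∫_{-1}^{1} of each monomial x^k gives [2/(k+1) if k even, 0 if k odd]. Integrating term-by-term (or equivalently evaluating the antiderivative F(x) = x^4/4 - 2*x^3/3 - 2*x^2 + 3*x at the endpoints):
  F(1) − F(−1) = 7/12 − (-49/12) = 14/3.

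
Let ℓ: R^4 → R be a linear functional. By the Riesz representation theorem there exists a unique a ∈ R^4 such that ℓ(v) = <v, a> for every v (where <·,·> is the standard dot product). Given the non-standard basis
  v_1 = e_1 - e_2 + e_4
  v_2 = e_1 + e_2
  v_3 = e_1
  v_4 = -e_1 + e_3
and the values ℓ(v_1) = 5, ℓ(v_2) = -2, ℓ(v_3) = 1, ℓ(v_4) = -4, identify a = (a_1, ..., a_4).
a = (1, -3, -3, 1)

Write a = (a_1, ..., a_4) in the standard basis. For each basis vector v_i, ℓ(v_i) = <v_i, a> is a linear equation in the a_j's. Collect the n equations into a matrix system V a = ℓ, where row i of V is v_i (expressed in the standard basis). Since V is invertible (lower-triangular with 1s on the diagonal, up to permutation), solve by back-substitution:
  V =
[[1, -1, 0, 1],
 [1, 1, 0, 0],
 [1, 0, 0, 0],
 [-1, 0, 1, 0]]
  V a = (5, -2, 1, -4)
Solving gives a = (1, -3, -3, 1).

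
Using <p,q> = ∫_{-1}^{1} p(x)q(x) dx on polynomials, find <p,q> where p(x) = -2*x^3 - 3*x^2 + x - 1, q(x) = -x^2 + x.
<p,q> = 26/15

Expand the product: p(x)·q(x) = 2*x^5 + x^4 - 4*x^3 + 2*x^2 - x.
∫_{-1}^{1} of each monomial x^k gives [2/(k+1) if k even, 0 if k odd]. Integrating term-by-term (or equivalently evaluating the antiderivative F(x) = x^6/3 + x^5/5 - x^4 + 2*x^3/3 - x^2/2 at the endpoints):
  F(1) − F(−1) = -3/10 − (-61/30) = 26/15.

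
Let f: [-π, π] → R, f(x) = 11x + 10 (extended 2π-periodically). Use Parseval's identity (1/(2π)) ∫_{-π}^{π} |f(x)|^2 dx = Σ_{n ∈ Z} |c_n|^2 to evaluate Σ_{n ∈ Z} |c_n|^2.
Σ |c_n|^2 = 121π^2/3 + 100

Expand and integrate term by term over [-π, π]:
  ∫ (11x)^2 dx = 121·(2π^3/3); ∫ 2·11·(10)·x dx = 0 (odd integrand); ∫ 10^2 dx = 100·2π.
So (1/(2π)) ∫_{-π}^{π} (11x + 10)^2 dx = 121π^2/3 + 100 = 121π^2/3 + 100.
Parseval ⇒ Σ |c_n|^2 = 121π^2/3 + 100.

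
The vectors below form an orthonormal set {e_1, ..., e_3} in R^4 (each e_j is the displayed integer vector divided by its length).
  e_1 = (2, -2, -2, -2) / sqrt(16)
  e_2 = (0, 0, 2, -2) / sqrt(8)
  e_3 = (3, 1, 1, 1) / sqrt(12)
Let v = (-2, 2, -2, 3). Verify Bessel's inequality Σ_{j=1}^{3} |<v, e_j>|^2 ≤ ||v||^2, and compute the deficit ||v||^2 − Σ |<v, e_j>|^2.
Σ |<v, e_j>|^2 = 39/2; ||v||^2 = 21; deficit = 3/2

Write each e_j = u_j / sqrt(<u_j, u_j>) where u_j is the displayed integer vector. Then <v, e_j> = <v, u_j> / sqrt(<u_j, u_j>), so |<v, e_j>|^2 = <v, u_j>^2 / <u_j, u_j>.
Coefficients: <v, e_1> = -10/sqrt(16), <v, e_2> = -10/sqrt(8), <v, e_3> = -3/sqrt(12).
Square and sum: Σ |<v, e_j>|^2 = 39/2.
Compute ||v||^2 = v·v = 21.
Deficit = 21 − 39/2 = 3/2 ≥ 0, confirming Bessel's inequality. (The deficit equals ||v − Σ <v,e_j> e_j||^2, the squared distance from v to span{e_j}.)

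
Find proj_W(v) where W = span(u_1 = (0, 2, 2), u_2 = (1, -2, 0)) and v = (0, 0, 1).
proj_W(v) = (1/3, 1/6, 5/6)

Set up U = [u_1 | ... | u_2] ∈ R^(3×2). The projector onto W = col(U) is P = U (U^T U)^(-1) U^T.
Compute U^T U =
  [8, -4]
  [-4, 5],
and U^T v = (2, 0).
Solve U^T U · c = U^T v for the coefficients: c = (5/12, 1/3). The projection is proj_W(v) = U c.
Check: (v - proj_W(v)) · u_1 = 0  (should be 0).
Check: (v - proj_W(v)) · u_2 = 0  (should be 0).
Result: proj_W(v) = (1/3, 1/6, 5/6).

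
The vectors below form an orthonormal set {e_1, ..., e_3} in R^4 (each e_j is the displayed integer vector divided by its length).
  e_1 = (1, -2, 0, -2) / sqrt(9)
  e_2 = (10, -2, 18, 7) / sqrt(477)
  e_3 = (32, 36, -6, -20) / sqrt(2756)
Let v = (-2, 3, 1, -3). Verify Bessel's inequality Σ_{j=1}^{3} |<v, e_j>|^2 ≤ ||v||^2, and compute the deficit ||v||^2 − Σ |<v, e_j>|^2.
Σ |<v, e_j>|^2 = 74/13; ||v||^2 = 23; deficit = 225/13

Write each e_j = u_j / sqrt(<u_j, u_j>) where u_j is the displayed integer vector. Then <v, e_j> = <v, u_j> / sqrt(<u_j, u_j>), so |<v, e_j>|^2 = <v, u_j>^2 / <u_j, u_j>.
Coefficients: <v, e_1> = -2/sqrt(9), <v, e_2> = -29/sqrt(477), <v, e_3> = 98/sqrt(2756).
Square and sum: Σ |<v, e_j>|^2 = 74/13.
Compute ||v||^2 = v·v = 23.
Deficit = 23 − 74/13 = 225/13 ≥ 0, confirming Bessel's inequality. (The deficit equals ||v − Σ <v,e_j> e_j||^2, the squared distance from v to span{e_j}.)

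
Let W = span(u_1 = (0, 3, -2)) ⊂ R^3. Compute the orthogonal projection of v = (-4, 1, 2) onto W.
proj_W(v) = (0, -3/13, 2/13)

Set up U = [u_1 | ... | u_1] ∈ R^(3×1). The projector onto W = col(U) is P = U (U^T U)^(-1) U^T.
Compute U^T U =
  [13],
and U^T v = (-1).
Solve U^T U · c = U^T v for the coefficients: c = (-1/13). The projection is proj_W(v) = U c.
Check: (v - proj_W(v)) · u_1 = 0  (should be 0).
Result: proj_W(v) = (0, -3/13, 2/13).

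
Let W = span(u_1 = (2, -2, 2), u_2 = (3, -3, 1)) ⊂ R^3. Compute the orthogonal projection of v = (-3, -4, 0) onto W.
proj_W(v) = (1/2, -1/2, 0)

Set up U = [u_1 | ... | u_2] ∈ R^(3×2). The projector onto W = col(U) is P = U (U^T U)^(-1) U^T.
Compute U^T U =
  [12, 14]
  [14, 19],
and U^T v = (2, 3).
Solve U^T U · c = U^T v for the coefficients: c = (-1/8, 1/4). The projection is proj_W(v) = U c.
Check: (v - proj_W(v)) · u_1 = 0  (should be 0).
Check: (v - proj_W(v)) · u_2 = 0  (should be 0).
Result: proj_W(v) = (1/2, -1/2, 0).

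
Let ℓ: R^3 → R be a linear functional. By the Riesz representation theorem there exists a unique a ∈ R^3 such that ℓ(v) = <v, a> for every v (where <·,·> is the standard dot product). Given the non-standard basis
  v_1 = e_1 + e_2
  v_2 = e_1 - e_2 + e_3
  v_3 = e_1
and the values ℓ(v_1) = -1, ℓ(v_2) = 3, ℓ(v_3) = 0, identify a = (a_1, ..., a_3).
a = (0, -1, 2)

Write a = (a_1, ..., a_3) in the standard basis. For each basis vector v_i, ℓ(v_i) = <v_i, a> is a linear equation in the a_j's. Collect the n equations into a matrix system V a = ℓ, where row i of V is v_i (expressed in the standard basis). Since V is invertible (lower-triangular with 1s on the diagonal, up to permutation), solve by back-substitution:
  V =
[[1, 1, 0],
 [1, -1, 1],
 [1, 0, 0]]
  V a = (-1, 3, 0)
Solving gives a = (0, -1, 2).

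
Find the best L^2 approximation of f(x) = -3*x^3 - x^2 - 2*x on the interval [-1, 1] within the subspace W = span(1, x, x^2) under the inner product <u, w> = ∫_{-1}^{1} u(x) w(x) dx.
g(x) = -x^2 - 19*x/5

The best approximation g ∈ W is the orthogonal projection of f onto W. Writing g = a_0 + a_1 x + a_2 x^2, the coefficients solve the normal equations G · a = b where
  G_{ij} = <φ_i, φ_j> and b_i = <f, φ_i>, with φ_0 = 1, φ_1 = x, φ_2 = x^2.
G =
  [2, 0, 2/3]
  [0, 2/3, 0]
  [2/3, 0, 2/5],
b = (-2/3, -38/15, -2/5).
Solving gives a_0 = 0, a_1 = -19/5, a_2 = -1, so
  g(x) = -x^2 - 19*x/5.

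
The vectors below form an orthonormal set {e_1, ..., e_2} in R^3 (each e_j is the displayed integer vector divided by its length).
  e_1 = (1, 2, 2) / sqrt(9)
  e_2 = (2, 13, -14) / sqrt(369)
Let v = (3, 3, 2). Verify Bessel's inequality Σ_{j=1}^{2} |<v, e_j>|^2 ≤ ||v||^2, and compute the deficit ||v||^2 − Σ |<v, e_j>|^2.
Σ |<v, e_j>|^2 = 802/41; ||v||^2 = 22; deficit = 100/41

Write each e_j = u_j / sqrt(<u_j, u_j>) where u_j is the displayed integer vector. Then <v, e_j> = <v, u_j> / sqrt(<u_j, u_j>), so |<v, e_j>|^2 = <v, u_j>^2 / <u_j, u_j>.
Coefficients: <v, e_1> = 13/sqrt(9), <v, e_2> = 17/sqrt(369).
Square and sum: Σ |<v, e_j>|^2 = 802/41.
Compute ||v||^2 = v·v = 22.
Deficit = 22 − 802/41 = 100/41 ≥ 0, confirming Bessel's inequality. (The deficit equals ||v − Σ <v,e_j> e_j||^2, the squared distance from v to span{e_j}.)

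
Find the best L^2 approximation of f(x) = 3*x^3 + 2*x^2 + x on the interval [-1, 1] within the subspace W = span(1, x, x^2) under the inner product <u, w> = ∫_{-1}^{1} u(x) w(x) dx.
g(x) = 2*x^2 + 14*x/5

The best approximation g ∈ W is the orthogonal projection of f onto W. Writing g = a_0 + a_1 x + a_2 x^2, the coefficients solve the normal equations G · a = b where
  G_{ij} = <φ_i, φ_j> and b_i = <f, φ_i>, with φ_0 = 1, φ_1 = x, φ_2 = x^2.
G =
  [2, 0, 2/3]
  [0, 2/3, 0]
  [2/3, 0, 2/5],
b = (4/3, 28/15, 4/5).
Solving gives a_0 = 0, a_1 = 14/5, a_2 = 2, so
  g(x) = 2*x^2 + 14*x/5.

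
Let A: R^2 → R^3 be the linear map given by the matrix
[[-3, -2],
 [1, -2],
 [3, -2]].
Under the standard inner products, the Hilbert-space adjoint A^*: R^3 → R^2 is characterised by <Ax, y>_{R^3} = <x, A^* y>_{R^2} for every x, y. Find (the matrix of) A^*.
A^* = A^T =
[[-3, 1, 3],
 [-2, -2, -2]]

For real matrices with standard dot products, the defining identity <Ax, y> = <x, A^* y> gives (Ax)^T y = x^T (A^*) y, i.e. x^T A^T y = x^T (A^*) y. Since this holds for all x, y, we must have A^* = A^T. Therefore
A^* =
[[-3, 1, 3],
 [-2, -2, -2]].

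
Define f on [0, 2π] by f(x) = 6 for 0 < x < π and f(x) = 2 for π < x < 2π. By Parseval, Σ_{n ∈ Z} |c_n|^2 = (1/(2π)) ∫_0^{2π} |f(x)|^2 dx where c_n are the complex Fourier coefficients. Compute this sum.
Σ |c_n|^2 = 20

Parseval equates the L^2 energy of f (normalised by 1/(2π)) with the ℓ^2 sum of its Fourier coefficients: (1/(2π)) ∫_0^{2π} |f|^2 = Σ |c_n|^2.
Compute the left side: (1/(2π)) [∫_0^π 6^2 dx + ∫_π^{2π} 2^2 dx] = (1/(2π)) · (36π + 4π) = (36 + 4)/2 = 20.
So Σ_{n ∈ Z} |c_n|^2 = 20.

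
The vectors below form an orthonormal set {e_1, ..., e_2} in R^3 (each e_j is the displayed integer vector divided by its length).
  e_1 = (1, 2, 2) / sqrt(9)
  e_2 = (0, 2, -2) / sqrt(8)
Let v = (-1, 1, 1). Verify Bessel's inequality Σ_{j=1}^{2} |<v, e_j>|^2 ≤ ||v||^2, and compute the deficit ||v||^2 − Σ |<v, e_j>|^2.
Σ |<v, e_j>|^2 = 1; ||v||^2 = 3; deficit = 2

Write each e_j = u_j / sqrt(<u_j, u_j>) where u_j is the displayed integer vector. Then <v, e_j> = <v, u_j> / sqrt(<u_j, u_j>), so |<v, e_j>|^2 = <v, u_j>^2 / <u_j, u_j>.
Coefficients: <v, e_1> = 3/sqrt(9), <v, e_2> = 0/sqrt(8).
Square and sum: Σ |<v, e_j>|^2 = 1.
Compute ||v||^2 = v·v = 3.
Deficit = 3 − 1 = 2 ≥ 0, confirming Bessel's inequality. (The deficit equals ||v − Σ <v,e_j> e_j||^2, the squared distance from v to span{e_j}.)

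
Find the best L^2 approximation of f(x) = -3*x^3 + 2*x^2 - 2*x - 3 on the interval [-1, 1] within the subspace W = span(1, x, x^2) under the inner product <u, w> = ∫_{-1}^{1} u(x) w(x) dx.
g(x) = 2*x^2 - 19*x/5 - 3

The best approximation g ∈ W is the orthogonal projection of f onto W. Writing g = a_0 + a_1 x + a_2 x^2, the coefficients solve the normal equations G · a = b where
  G_{ij} = <φ_i, φ_j> and b_i = <f, φ_i>, with φ_0 = 1, φ_1 = x, φ_2 = x^2.
G =
  [2, 0, 2/3]
  [0, 2/3, 0]
  [2/3, 0, 2/5],
b = (-14/3, -38/15, -6/5).
Solving gives a_0 = -3, a_1 = -19/5, a_2 = 2, so
  g(x) = 2*x^2 - 19*x/5 - 3.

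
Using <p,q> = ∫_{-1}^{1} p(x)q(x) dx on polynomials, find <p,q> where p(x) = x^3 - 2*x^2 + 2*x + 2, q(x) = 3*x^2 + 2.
<p,q> = 104/15

Expand the product: p(x)·q(x) = 3*x^5 - 6*x^4 + 8*x^3 + 2*x^2 + 4*x + 4.
∫_{-1}^{1} of each monomial x^k gives [2/(k+1) if k even, 0 if k odd]. Integrating term-by-term (or equivalently evaluating the antiderivative F(x) = x^6/2 - 6*x^5/5 + 2*x^4 + 2*x^3/3 + 2*x^2 + 4*x at the endpoints):
  F(1) − F(−1) = 239/30 − (31/30) = 104/15.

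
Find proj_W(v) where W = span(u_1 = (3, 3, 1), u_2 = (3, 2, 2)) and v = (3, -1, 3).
proj_W(v) = (39/17, -8/17, 60/17)

Set up U = [u_1 | ... | u_2] ∈ R^(3×2). The projector onto W = col(U) is P = U (U^T U)^(-1) U^T.
Compute U^T U =
  [19, 17]
  [17, 17],
and U^T v = (9, 13).
Solve U^T U · c = U^T v for the coefficients: c = (-2, 47/17). The projection is proj_W(v) = U c.
Check: (v - proj_W(v)) · u_1 = 0  (should be 0).
Check: (v - proj_W(v)) · u_2 = 0  (should be 0).
Result: proj_W(v) = (39/17, -8/17, 60/17).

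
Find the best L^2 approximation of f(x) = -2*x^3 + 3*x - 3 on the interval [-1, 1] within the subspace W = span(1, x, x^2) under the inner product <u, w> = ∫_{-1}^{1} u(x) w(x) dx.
g(x) = 9*x/5 - 3

The best approximation g ∈ W is the orthogonal projection of f onto W. Writing g = a_0 + a_1 x + a_2 x^2, the coefficients solve the normal equations G · a = b where
  G_{ij} = <φ_i, φ_j> and b_i = <f, φ_i>, with φ_0 = 1, φ_1 = x, φ_2 = x^2.
G =
  [2, 0, 2/3]
  [0, 2/3, 0]
  [2/3, 0, 2/5],
b = (-6, 6/5, -2).
Solving gives a_0 = -3, a_1 = 9/5, a_2 = 0, so
  g(x) = 9*x/5 - 3.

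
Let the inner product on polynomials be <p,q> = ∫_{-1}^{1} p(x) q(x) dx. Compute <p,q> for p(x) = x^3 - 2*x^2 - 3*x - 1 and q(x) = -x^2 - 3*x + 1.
<p,q> = 44/15

Expand the product: p(x)·q(x) = -x^5 - x^4 + 10*x^3 + 8*x^2 - 1.
∫_{-1}^{1} of each monomial x^k gives [2/(k+1) if k even, 0 if k odd]. Integrating term-by-term (or equivalently evaluating the antiderivative F(x) = -x^6/6 - x^5/5 + 5*x^4/2 + 8*x^3/3 - x at the endpoints):
  F(1) − F(−1) = 19/5 − (13/15) = 44/15.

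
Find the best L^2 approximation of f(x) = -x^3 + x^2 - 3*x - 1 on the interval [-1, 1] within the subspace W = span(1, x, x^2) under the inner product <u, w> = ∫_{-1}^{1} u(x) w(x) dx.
g(x) = x^2 - 18*x/5 - 1

The best approximation g ∈ W is the orthogonal projection of f onto W. Writing g = a_0 + a_1 x + a_2 x^2, the coefficients solve the normal equations G · a = b where
  G_{ij} = <φ_i, φ_j> and b_i = <f, φ_i>, with φ_0 = 1, φ_1 = x, φ_2 = x^2.
G =
  [2, 0, 2/3]
  [0, 2/3, 0]
  [2/3, 0, 2/5],
b = (-4/3, -12/5, -4/15).
Solving gives a_0 = -1, a_1 = -18/5, a_2 = 1, so
  g(x) = x^2 - 18*x/5 - 1.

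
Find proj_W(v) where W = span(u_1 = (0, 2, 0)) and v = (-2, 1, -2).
proj_W(v) = (0, 1, 0)

Set up U = [u_1 | ... | u_1] ∈ R^(3×1). The projector onto W = col(U) is P = U (U^T U)^(-1) U^T.
Compute U^T U =
  [4],
and U^T v = (2).
Solve U^T U · c = U^T v for the coefficients: c = (1/2). The projection is proj_W(v) = U c.
Check: (v - proj_W(v)) · u_1 = 0  (should be 0).
Result: proj_W(v) = (0, 1, 0).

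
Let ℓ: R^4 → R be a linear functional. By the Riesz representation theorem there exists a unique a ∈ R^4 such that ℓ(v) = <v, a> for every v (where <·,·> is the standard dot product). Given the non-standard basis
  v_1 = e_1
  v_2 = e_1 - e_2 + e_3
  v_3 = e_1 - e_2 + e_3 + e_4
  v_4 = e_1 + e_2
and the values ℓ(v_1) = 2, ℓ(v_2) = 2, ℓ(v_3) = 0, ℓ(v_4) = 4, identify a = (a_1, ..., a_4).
a = (2, 2, 2, -2)

Write a = (a_1, ..., a_4) in the standard basis. For each basis vector v_i, ℓ(v_i) = <v_i, a> is a linear equation in the a_j's. Collect the n equations into a matrix system V a = ℓ, where row i of V is v_i (expressed in the standard basis). Since V is invertible (lower-triangular with 1s on the diagonal, up to permutation), solve by back-substitution:
  V =
[[1, 0, 0, 0],
 [1, -1, 1, 0],
 [1, -1, 1, 1],
 [1, 1, 0, 0]]
  V a = (2, 2, 0, 4)
Solving gives a = (2, 2, 2, -2).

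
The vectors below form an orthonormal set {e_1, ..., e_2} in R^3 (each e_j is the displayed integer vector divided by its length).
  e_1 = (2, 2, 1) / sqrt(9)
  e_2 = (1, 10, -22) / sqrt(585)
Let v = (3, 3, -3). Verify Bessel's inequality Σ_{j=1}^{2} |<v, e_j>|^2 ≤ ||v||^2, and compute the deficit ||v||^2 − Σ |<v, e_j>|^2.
Σ |<v, e_j>|^2 = 1674/65; ||v||^2 = 27; deficit = 81/65

Write each e_j = u_j / sqrt(<u_j, u_j>) where u_j is the displayed integer vector. Then <v, e_j> = <v, u_j> / sqrt(<u_j, u_j>), so |<v, e_j>|^2 = <v, u_j>^2 / <u_j, u_j>.
Coefficients: <v, e_1> = 9/sqrt(9), <v, e_2> = 99/sqrt(585).
Square and sum: Σ |<v, e_j>|^2 = 1674/65.
Compute ||v||^2 = v·v = 27.
Deficit = 27 − 1674/65 = 81/65 ≥ 0, confirming Bessel's inequality. (The deficit equals ||v − Σ <v,e_j> e_j||^2, the squared distance from v to span{e_j}.)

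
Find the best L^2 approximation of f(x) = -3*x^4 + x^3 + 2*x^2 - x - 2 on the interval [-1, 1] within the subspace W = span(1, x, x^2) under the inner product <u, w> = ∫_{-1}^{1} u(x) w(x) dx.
g(x) = -4*x^2/7 - 2*x/5 - 61/35

The best approximation g ∈ W is the orthogonal projection of f onto W. Writing g = a_0 + a_1 x + a_2 x^2, the coefficients solve the normal equations G · a = b where
  G_{ij} = <φ_i, φ_j> and b_i = <f, φ_i>, with φ_0 = 1, φ_1 = x, φ_2 = x^2.
G =
  [2, 0, 2/3]
  [0, 2/3, 0]
  [2/3, 0, 2/5],
b = (-58/15, -4/15, -146/105).
Solving gives a_0 = -61/35, a_1 = -2/5, a_2 = -4/7, so
  g(x) = -4*x^2/7 - 2*x/5 - 61/35.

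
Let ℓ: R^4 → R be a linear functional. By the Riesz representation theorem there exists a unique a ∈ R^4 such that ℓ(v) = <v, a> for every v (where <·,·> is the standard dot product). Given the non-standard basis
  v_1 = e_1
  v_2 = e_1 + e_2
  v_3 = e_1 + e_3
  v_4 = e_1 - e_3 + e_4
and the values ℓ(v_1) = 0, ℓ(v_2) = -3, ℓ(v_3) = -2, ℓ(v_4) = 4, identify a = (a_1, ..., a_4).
a = (0, -3, -2, 2)

Write a = (a_1, ..., a_4) in the standard basis. For each basis vector v_i, ℓ(v_i) = <v_i, a> is a linear equation in the a_j's. Collect the n equations into a matrix system V a = ℓ, where row i of V is v_i (expressed in the standard basis). Since V is invertible (lower-triangular with 1s on the diagonal, up to permutation), solve by back-substitution:
  V =
[[1, 0, 0, 0],
 [1, 1, 0, 0],
 [1, 0, 1, 0],
 [1, 0, -1, 1]]
  V a = (0, -3, -2, 4)
Solving gives a = (0, -3, -2, 2).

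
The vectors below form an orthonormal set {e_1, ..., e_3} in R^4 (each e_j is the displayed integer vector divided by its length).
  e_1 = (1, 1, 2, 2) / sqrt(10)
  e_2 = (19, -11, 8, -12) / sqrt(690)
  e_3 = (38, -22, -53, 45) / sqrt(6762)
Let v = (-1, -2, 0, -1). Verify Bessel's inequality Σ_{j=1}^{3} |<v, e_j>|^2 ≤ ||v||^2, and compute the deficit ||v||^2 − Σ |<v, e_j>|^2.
Σ |<v, e_j>|^2 = 299/98; ||v||^2 = 6; deficit = 289/98

Write each e_j = u_j / sqrt(<u_j, u_j>) where u_j is the displayed integer vector. Then <v, e_j> = <v, u_j> / sqrt(<u_j, u_j>), so |<v, e_j>|^2 = <v, u_j>^2 / <u_j, u_j>.
Coefficients: <v, e_1> = -5/sqrt(10), <v, e_2> = 15/sqrt(690), <v, e_3> = -39/sqrt(6762).
Square and sum: Σ |<v, e_j>|^2 = 299/98.
Compute ||v||^2 = v·v = 6.
Deficit = 6 − 299/98 = 289/98 ≥ 0, confirming Bessel's inequality. (The deficit equals ||v − Σ <v,e_j> e_j||^2, the squared distance from v to span{e_j}.)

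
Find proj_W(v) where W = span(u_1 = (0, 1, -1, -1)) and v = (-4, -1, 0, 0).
proj_W(v) = (0, -1/3, 1/3, 1/3)

Set up U = [u_1 | ... | u_1] ∈ R^(4×1). The projector onto W = col(U) is P = U (U^T U)^(-1) U^T.
Compute U^T U =
  [3],
and U^T v = (-1).
Solve U^T U · c = U^T v for the coefficients: c = (-1/3). The projection is proj_W(v) = U c.
Check: (v - proj_W(v)) · u_1 = 0  (should be 0).
Result: proj_W(v) = (0, -1/3, 1/3, 1/3).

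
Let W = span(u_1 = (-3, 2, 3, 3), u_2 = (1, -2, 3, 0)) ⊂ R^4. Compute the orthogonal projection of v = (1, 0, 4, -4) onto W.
proj_W(v) = (613/430, -477/215, 1023/430, -102/215)

Set up U = [u_1 | ... | u_2] ∈ R^(4×2). The projector onto W = col(U) is P = U (U^T U)^(-1) U^T.
Compute U^T U =
  [31, 2]
  [2, 14],
and U^T v = (-3, 13).
Solve U^T U · c = U^T v for the coefficients: c = (-34/215, 409/430). The projection is proj_W(v) = U c.
Check: (v - proj_W(v)) · u_1 = 0  (should be 0).
Check: (v - proj_W(v)) · u_2 = 0  (should be 0).
Result: proj_W(v) = (613/430, -477/215, 1023/430, -102/215).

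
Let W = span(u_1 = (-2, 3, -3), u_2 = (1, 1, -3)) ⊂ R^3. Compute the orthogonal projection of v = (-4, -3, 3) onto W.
proj_W(v) = (-176/71, -51/71, 303/71)

Set up U = [u_1 | ... | u_2] ∈ R^(3×2). The projector onto W = col(U) is P = U (U^T U)^(-1) U^T.
Compute U^T U =
  [22, 10]
  [10, 11],
and U^T v = (-10, -16).
Solve U^T U · c = U^T v for the coefficients: c = (25/71, -126/71). The projection is proj_W(v) = U c.
Check: (v - proj_W(v)) · u_1 = 0  (should be 0).
Check: (v - proj_W(v)) · u_2 = 0  (should be 0).
Result: proj_W(v) = (-176/71, -51/71, 303/71).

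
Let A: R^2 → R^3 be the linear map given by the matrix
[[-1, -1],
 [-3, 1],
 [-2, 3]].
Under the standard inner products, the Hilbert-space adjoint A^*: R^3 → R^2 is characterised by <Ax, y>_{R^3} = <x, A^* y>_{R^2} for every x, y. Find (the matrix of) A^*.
A^* = A^T =
[[-1, -3, -2],
 [-1, 1, 3]]

For real matrices with standard dot products, the defining identity <Ax, y> = <x, A^* y> gives (Ax)^T y = x^T (A^*) y, i.e. x^T A^T y = x^T (A^*) y. Since this holds for all x, y, we must have A^* = A^T. Therefore
A^* =
[[-1, -3, -2],
 [-1, 1, 3]].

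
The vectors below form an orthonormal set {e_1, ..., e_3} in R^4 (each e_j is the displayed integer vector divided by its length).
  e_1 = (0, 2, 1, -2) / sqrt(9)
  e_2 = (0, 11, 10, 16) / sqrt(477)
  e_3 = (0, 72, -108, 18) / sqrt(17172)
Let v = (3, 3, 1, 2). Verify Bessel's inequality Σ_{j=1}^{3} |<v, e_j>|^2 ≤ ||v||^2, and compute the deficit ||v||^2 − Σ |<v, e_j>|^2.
Σ |<v, e_j>|^2 = 14; ||v||^2 = 23; deficit = 9

Write each e_j = u_j / sqrt(<u_j, u_j>) where u_j is the displayed integer vector. Then <v, e_j> = <v, u_j> / sqrt(<u_j, u_j>), so |<v, e_j>|^2 = <v, u_j>^2 / <u_j, u_j>.
Coefficients: <v, e_1> = 3/sqrt(9), <v, e_2> = 75/sqrt(477), <v, e_3> = 144/sqrt(17172).
Square and sum: Σ |<v, e_j>|^2 = 14.
Compute ||v||^2 = v·v = 23.
Deficit = 23 − 14 = 9 ≥ 0, confirming Bessel's inequality. (The deficit equals ||v − Σ <v,e_j> e_j||^2, the squared distance from v to span{e_j}.)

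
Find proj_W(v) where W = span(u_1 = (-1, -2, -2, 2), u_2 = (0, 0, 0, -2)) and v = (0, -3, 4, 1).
proj_W(v) = (2/9, 4/9, 4/9, 1)

Set up U = [u_1 | ... | u_2] ∈ R^(4×2). The projector onto W = col(U) is P = U (U^T U)^(-1) U^T.
Compute U^T U =
  [13, -4]
  [-4, 4],
and U^T v = (0, -2).
Solve U^T U · c = U^T v for the coefficients: c = (-2/9, -13/18). The projection is proj_W(v) = U c.
Check: (v - proj_W(v)) · u_1 = 0  (should be 0).
Check: (v - proj_W(v)) · u_2 = 0  (should be 0).
Result: proj_W(v) = (2/9, 4/9, 4/9, 1).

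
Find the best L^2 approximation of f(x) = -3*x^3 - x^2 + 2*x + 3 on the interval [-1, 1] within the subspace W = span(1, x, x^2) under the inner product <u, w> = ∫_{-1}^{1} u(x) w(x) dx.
g(x) = -x^2 + x/5 + 3

The best approximation g ∈ W is the orthogonal projection of f onto W. Writing g = a_0 + a_1 x + a_2 x^2, the coefficients solve the normal equations G · a = b where
  G_{ij} = <φ_i, φ_j> and b_i = <f, φ_i>, with φ_0 = 1, φ_1 = x, φ_2 = x^2.
G =
  [2, 0, 2/3]
  [0, 2/3, 0]
  [2/3, 0, 2/5],
b = (16/3, 2/15, 8/5).
Solving gives a_0 = 3, a_1 = 1/5, a_2 = -1, so
  g(x) = -x^2 + x/5 + 3.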